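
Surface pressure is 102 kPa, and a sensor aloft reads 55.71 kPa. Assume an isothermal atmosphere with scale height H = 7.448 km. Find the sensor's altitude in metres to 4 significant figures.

z ≈ 4505 m

Invert the barometric formula: z = H ln(P₀/P).
P₀/P = 102/55.71 = 1.8309; ln(1.8309) = 0.60481.
z = 7448.0 × 0.60481 = 4504.6 m.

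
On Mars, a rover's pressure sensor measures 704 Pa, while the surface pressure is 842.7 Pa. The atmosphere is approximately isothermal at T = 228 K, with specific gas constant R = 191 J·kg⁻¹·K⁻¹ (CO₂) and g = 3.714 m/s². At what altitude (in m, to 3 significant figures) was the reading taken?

z ≈ 2110 m

Scale height: H = RT/g = 191 × 228 / 3.714 = 11725 m.
Invert the barometric formula: z = H ln(P₀/P).
P₀/P = 842.7/704 = 1.1970; ln(1.1970) = 0.17982.
z = 11725 × 0.17982 = 2108.4 m.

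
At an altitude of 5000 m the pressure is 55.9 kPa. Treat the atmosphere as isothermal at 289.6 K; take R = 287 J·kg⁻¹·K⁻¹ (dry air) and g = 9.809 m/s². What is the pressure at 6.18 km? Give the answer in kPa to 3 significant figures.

Scale height: H = RT/g = 287 × 289.6 / 9.809 = 8473.4 m.
Between two levels, P₂ = P₁ exp(−Δz/H) with Δz = z₂ − z₁.
Δz = 6180.0 − 5000.0 = 1180.0 m; Δz/H = 1180.0/8473.4 = 0.13926.
P₂ = 55.9 × exp(−0.13926) = 55.9 × 0.87000 = 48.633 kPa.

P ≈ 48.6 kPa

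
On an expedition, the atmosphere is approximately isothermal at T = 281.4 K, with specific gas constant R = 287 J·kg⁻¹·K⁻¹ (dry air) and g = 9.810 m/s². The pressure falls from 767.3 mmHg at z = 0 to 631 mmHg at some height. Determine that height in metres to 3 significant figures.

Scale height: H = RT/g = 287 × 281.4 / 9.810 = 8232.6 m.
Invert the barometric formula: z = H ln(P₀/P).
P₀/P = 767.3/631 = 1.2160; ln(1.2160) = 0.19557.
z = 8232.6 × 0.19557 = 1610.0 m.

z ≈ 1610 m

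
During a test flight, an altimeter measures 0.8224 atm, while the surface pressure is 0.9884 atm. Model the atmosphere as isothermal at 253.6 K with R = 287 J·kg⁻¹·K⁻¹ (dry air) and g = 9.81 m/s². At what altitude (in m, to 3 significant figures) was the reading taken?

Scale height: H = RT/g = 287 × 253.6 / 9.81 = 7419.3 m.
Invert the barometric formula: z = H ln(P₀/P).
P₀/P = 0.9884/0.8224 = 1.2018; ln(1.2018) = 0.18382.
z = 7419.3 × 0.18382 = 1363.8 m.

z ≈ 1360 m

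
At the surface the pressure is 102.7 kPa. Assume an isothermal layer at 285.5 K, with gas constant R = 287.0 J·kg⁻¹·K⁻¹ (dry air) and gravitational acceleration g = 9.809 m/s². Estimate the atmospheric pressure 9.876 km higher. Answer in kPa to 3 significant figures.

Scale height: H = RT/g = 287.0 × 285.5 / 9.809 = 8353.4 m.
Barometric formula: P = P₀ exp(−z/H).
z/H = 9876.0/8353.4 = 1.1823; exp(−1.1823) = 0.30657.
P = 102.7 × 0.30657 = 31.485 kPa.

P ≈ 31.5 kPa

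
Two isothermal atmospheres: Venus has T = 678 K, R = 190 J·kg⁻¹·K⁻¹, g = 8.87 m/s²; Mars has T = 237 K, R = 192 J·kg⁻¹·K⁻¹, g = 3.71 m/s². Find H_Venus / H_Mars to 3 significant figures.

H_Venus/H_Mars ≈ 1.18

H = RT/g for each body.
H_Venus = 190 × 678 / 8.87 = 14523 m.
H_Mars = 192 × 237 / 3.71 = 12265 m.
H_Venus/H_Mars = 14523/12265 = 1.1841.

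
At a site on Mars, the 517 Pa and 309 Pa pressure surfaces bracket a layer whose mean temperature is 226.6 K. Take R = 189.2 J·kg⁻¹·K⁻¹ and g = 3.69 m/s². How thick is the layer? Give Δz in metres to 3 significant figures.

Hypsometric equation: Δz = (R T̄/g) ln(P₁/P₂).
R T̄/g = 189.2 × 226.6 / 3.69 = 11619 m.
ln(517/309) = ln(1.6731) = 0.51468.
Δz = 11619 × 0.51468 = 5980.1 m.

Δz ≈ 5980 m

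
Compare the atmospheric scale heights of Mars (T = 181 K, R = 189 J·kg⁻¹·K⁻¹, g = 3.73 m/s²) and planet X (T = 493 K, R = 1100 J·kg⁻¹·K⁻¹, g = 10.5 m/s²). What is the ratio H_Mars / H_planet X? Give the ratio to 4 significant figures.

H = RT/g for each body.
H_Mars = 189 × 181 / 3.73 = 9171.3 m.
H_planet X = 1100 × 493 / 10.5 = 51648 m.
H_Mars/H_planet X = 9171.3/51648 = 0.17757.

H_Mars/H_planet X ≈ 0.1776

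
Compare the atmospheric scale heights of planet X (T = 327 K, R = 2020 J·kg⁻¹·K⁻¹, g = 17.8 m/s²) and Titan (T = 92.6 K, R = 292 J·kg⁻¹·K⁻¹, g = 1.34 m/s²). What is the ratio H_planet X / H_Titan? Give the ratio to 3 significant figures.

H = RT/g for each body.
H_planet X = 2020 × 327 / 17.8 = 37109 m.
H_Titan = 292 × 92.6 / 1.34 = 20179 m.
H_planet X/H_Titan = 37109/20179 = 1.8390.

H_planet X/H_Titan ≈ 1.84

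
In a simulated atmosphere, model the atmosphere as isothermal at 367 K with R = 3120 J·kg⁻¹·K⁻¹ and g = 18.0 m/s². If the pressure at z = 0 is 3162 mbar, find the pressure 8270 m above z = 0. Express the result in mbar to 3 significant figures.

Scale height: H = RT/g = 3120 × 367 / 18.0 = 63613 m.
Barometric formula: P = P₀ exp(−z/H).
z/H = 8270.0/63613 = 0.13000; exp(−0.13000) = 0.87810.
P = 3162 × 0.87810 = 2776.6 mbar.

P ≈ 2780 mbar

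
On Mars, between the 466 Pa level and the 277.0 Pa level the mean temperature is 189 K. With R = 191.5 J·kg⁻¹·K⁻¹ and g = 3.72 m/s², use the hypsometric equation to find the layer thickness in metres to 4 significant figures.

Hypsometric equation: Δz = (R T̄/g) ln(P₁/P₂).
R T̄/g = 191.5 × 189 / 3.72 = 9729.4 m.
ln(466/277.0) = ln(1.6823) = 0.52016.
Δz = 9729.4 × 0.52016 = 5060.8 m.

Δz ≈ 5061 m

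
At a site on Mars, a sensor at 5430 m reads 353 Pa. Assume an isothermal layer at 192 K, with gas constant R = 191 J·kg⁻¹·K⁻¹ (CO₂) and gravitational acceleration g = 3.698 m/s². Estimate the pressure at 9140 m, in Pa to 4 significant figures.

Scale height: H = RT/g = 191 × 192 / 3.698 = 9916.7 m.
Between two levels, P₂ = P₁ exp(−Δz/H) with Δz = z₂ − z₁.
Δz = 9140.0 − 5430.0 = 3710.0 m; Δz/H = 3710.0/9916.7 = 0.37412.
P₂ = 353 × exp(−0.37412) = 353 × 0.68789 = 242.83 Pa.

P ≈ 242.8 Pa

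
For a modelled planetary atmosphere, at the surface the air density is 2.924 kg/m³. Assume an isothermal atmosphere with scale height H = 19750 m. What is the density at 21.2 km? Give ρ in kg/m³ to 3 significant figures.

In an isothermal atmosphere, density decays like pressure: ρ = ρ₀ exp(−z/H).
z/H = 21200/19750 = 1.0734; exp(−1.0734) = 0.34184.
ρ = 2.924 × 0.34184 = 0.99954 kg/m³.

ρ ≈ 1.00 kg/m³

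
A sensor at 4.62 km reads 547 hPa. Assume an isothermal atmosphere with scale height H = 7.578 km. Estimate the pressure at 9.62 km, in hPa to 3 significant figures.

P ≈ 283 hPa

Between two levels, P₂ = P₁ exp(−Δz/H) with Δz = z₂ − z₁.
Δz = 9620.0 − 4620.0 = 5000.0 m; Δz/H = 5000.0/7578.0 = 0.65980.
P₂ = 547 × exp(−0.65980) = 547 × 0.51695 = 282.77 hPa.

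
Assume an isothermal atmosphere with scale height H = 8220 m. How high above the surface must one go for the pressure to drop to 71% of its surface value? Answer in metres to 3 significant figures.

Set P/P₀ = exp(−z/H) = 0.71, so z = −H ln(0.71).
−ln(0.71) = 0.34249; z = 8220.0 × 0.34249 = 2815.3 m.

z ≈ 2820 m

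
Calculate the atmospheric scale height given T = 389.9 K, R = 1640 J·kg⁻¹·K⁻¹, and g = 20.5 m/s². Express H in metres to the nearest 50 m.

H ≈ 31200 m

The scale height of an isothermal atmosphere is H = RT/g.
H = 1640 × 389.9 / 20.5 = 639440/20.5 = 31192 m.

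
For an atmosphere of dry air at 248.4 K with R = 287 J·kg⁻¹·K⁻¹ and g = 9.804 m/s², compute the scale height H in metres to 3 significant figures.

The scale height of an isothermal atmosphere is H = RT/g.
H = 287 × 248.4 / 9.804 = 71291/9.804 = 7271.6 m.

H ≈ 7270 m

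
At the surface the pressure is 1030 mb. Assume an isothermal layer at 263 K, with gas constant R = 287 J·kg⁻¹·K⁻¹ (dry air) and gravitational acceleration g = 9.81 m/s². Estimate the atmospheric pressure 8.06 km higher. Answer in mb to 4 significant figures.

Scale height: H = RT/g = 287 × 263 / 9.81 = 7694.3 m.
Barometric formula: P = P₀ exp(−z/H).
z/H = 8060.0/7694.3 = 1.0475; exp(−1.0475) = 0.35081.
P = 1030 × 0.35081 = 361.33 mb.

P ≈ 361.3 mb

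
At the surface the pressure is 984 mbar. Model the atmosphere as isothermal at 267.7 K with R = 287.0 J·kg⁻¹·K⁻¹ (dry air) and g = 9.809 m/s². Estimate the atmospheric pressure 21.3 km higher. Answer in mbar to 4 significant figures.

P ≈ 64.86 mbar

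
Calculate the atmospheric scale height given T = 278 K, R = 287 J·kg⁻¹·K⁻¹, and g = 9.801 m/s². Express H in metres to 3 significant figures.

H ≈ 8140 m

The scale height of an isothermal atmosphere is H = RT/g.
H = 287 × 278 / 9.801 = 79786/9.801 = 8140.6 m.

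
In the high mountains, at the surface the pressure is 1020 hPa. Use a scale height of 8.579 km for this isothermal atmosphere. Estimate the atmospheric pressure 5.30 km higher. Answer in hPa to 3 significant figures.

Barometric formula: P = P₀ exp(−z/H).
z/H = 5300.0/8579.0 = 0.61779; exp(−0.61779) = 0.53913.
P = 1020 × 0.53913 = 549.91 hPa.

P ≈ 550 hPa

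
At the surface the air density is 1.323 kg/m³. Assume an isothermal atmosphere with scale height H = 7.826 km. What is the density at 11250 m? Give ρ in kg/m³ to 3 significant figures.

In an isothermal atmosphere, density decays like pressure: ρ = ρ₀ exp(−z/H).
z/H = 11250/7826.0 = 1.4375; exp(−1.4375) = 0.23752.
ρ = 1.323 × 0.23752 = 0.31424 kg/m³.

ρ ≈ 0.314 kg/m³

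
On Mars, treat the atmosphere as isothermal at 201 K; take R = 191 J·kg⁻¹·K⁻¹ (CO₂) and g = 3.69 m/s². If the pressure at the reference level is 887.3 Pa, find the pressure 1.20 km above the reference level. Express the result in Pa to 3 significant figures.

Scale height: H = RT/g = 191 × 201 / 3.69 = 10404 m.
Barometric formula: P = P₀ exp(−z/H).
z/H = 1200.0/10404 = 0.11534; exp(−0.11534) = 0.89106.
P = 887.3 × 0.89106 = 790.64 Pa.

P ≈ 791 Pa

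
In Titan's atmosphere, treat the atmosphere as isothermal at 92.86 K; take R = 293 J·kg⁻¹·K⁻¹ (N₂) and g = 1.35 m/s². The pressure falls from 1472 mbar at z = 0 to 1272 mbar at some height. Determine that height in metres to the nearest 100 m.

Scale height: H = RT/g = 293 × 92.86 / 1.35 = 20154 m.
Invert the barometric formula: z = H ln(P₀/P).
P₀/P = 1472/1272 = 1.1572; ln(1.1572) = 0.14600.
z = 20154 × 0.14600 = 2942.5 m.

z ≈ 2900 m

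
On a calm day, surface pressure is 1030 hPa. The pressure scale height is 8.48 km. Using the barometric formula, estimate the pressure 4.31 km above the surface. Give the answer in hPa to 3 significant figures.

P ≈ 620 hPa

Barometric formula: P = P₀ exp(−z/H).
z/H = 4310.0/8480.0 = 0.50825; exp(−0.50825) = 0.60155.
P = 1030 × 0.60155 = 619.60 hPa.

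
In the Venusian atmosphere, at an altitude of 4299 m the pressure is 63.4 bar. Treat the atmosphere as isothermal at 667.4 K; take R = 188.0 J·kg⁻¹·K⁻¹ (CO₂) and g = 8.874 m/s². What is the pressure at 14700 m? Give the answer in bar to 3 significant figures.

P ≈ 30.4 bar

Scale height: H = RT/g = 188.0 × 667.4 / 8.874 = 14139 m.
Between two levels, P₂ = P₁ exp(−Δz/H) with Δz = z₂ − z₁.
Δz = 14700 − 4299.0 = 10401 m; Δz/H = 10401/14139 = 0.73562.
P₂ = 63.4 × exp(−0.73562) = 63.4 × 0.47921 = 30.382 bar.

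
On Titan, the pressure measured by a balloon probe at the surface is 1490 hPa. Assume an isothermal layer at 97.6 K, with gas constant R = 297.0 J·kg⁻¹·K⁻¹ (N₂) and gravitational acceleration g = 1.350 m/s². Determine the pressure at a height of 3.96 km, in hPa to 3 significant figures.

P ≈ 1240 hPa

Scale height: H = RT/g = 297.0 × 97.6 / 1.350 = 21472 m.
Barometric formula: P = P₀ exp(−z/H).
z/H = 3960.0/21472 = 0.18443; exp(−0.18443) = 0.83158.
P = 1490 × 0.83158 = 1239.1 hPa.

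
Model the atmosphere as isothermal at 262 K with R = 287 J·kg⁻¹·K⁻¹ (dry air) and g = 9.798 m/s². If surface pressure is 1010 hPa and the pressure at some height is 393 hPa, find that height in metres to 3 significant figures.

Scale height: H = RT/g = 287 × 262 / 9.798 = 7674.4 m.
Invert the barometric formula: z = H ln(P₀/P).
P₀/P = 1010/393 = 2.5700; ln(2.5700) = 0.94391.
z = 7674.4 × 0.94391 = 7243.9 m.

z ≈ 7240 m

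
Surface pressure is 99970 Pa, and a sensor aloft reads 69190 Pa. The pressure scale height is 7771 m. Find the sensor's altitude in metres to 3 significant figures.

Invert the barometric formula: z = H ln(P₀/P).
P₀/P = 99970/69190 = 1.4449; ln(1.4449) = 0.36804.
z = 7771.0 × 0.36804 = 2860.0 m.

z ≈ 2860 m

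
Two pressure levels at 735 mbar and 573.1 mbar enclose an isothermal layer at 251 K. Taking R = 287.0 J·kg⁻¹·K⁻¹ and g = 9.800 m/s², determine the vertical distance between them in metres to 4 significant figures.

Hypsometric equation: Δz = (R T̄/g) ln(P₁/P₂).
R T̄/g = 287.0 × 251 / 9.800 = 7350.7 m.
ln(735/573.1) = ln(1.2825) = 0.24881.
Δz = 7350.7 × 0.24881 = 1828.9 m.

Δz ≈ 1829 m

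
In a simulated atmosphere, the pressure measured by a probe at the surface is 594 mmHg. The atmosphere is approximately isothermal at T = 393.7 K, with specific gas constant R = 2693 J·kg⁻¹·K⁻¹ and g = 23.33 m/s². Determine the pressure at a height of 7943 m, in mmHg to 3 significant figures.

Scale height: H = RT/g = 2693 × 393.7 / 23.33 = 45445 m.
Barometric formula: P = P₀ exp(−z/H).
z/H = 7943.0/45445 = 0.17478; exp(−0.17478) = 0.83964.
P = 594 × 0.83964 = 498.75 mmHg.

P ≈ 499 mmHg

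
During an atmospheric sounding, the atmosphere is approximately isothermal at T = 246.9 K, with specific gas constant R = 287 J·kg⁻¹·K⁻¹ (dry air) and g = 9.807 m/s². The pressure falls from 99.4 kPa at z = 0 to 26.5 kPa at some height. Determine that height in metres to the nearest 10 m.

z ≈ 9550 m

Scale height: H = RT/g = 287 × 246.9 / 9.807 = 7225.5 m.
Invert the barometric formula: z = H ln(P₀/P).
P₀/P = 99.4/26.5 = 3.7509; ln(3.7509) = 1.3220.
z = 7225.5 × 1.3220 = 9552.1 m.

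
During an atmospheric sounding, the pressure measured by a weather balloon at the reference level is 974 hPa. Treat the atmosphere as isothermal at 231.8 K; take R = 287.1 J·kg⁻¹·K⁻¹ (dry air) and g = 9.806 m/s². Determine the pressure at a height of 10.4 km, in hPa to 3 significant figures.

P ≈ 210 hPa

Scale height: H = RT/g = 287.1 × 231.8 / 9.806 = 6786.6 m.
Barometric formula: P = P₀ exp(−z/H).
z/H = 10400/6786.6 = 1.5324; exp(−1.5324) = 0.21602.
P = 974 × 0.21602 = 210.40 hPa.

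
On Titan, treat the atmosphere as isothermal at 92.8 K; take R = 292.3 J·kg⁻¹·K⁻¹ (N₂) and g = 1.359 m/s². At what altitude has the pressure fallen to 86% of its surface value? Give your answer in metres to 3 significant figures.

z ≈ 3010 m

Scale height: H = RT/g = 292.3 × 92.8 / 1.359 = 19960 m.
Set P/P₀ = exp(−z/H) = 0.86, so z = −H ln(0.86).
−ln(0.86) = 0.15082; z = 19960 × 0.15082 = 3010.4 m.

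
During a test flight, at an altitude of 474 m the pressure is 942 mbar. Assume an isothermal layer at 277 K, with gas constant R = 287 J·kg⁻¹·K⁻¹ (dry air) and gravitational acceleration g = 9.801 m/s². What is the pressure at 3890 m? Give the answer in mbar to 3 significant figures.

Scale height: H = RT/g = 287 × 277 / 9.801 = 8111.3 m.
Between two levels, P₂ = P₁ exp(−Δz/H) with Δz = z₂ − z₁.
Δz = 3890.0 − 474.00 = 3416.0 m; Δz/H = 3416.0/8111.3 = 0.42114.
P₂ = 942 × exp(−0.42114) = 942 × 0.65630 = 618.23 mbar.

P ≈ 618 mbar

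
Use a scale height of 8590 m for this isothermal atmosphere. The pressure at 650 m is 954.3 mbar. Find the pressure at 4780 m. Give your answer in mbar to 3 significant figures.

Between two levels, P₂ = P₁ exp(−Δz/H) with Δz = z₂ − z₁.
Δz = 4780.0 − 650.00 = 4130.0 m; Δz/H = 4130.0/8590.0 = 0.48079.
P₂ = 954.3 × exp(−0.48079) = 954.3 × 0.61829 = 590.03 mbar.

P ≈ 590 mbar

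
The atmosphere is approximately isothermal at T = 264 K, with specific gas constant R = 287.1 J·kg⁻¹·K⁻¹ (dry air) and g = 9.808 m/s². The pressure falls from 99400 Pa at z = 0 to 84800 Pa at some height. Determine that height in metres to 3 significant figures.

z ≈ 1230 m

Scale height: H = RT/g = 287.1 × 264 / 9.808 = 7727.8 m.
Invert the barometric formula: z = H ln(P₀/P).
P₀/P = 99400/84800 = 1.1722; ln(1.1722) = 0.15888.
z = 7727.8 × 0.15888 = 1227.8 m.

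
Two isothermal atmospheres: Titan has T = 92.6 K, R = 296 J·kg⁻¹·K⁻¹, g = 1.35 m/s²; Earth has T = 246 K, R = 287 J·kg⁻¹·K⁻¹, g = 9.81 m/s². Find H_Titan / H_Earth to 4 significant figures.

H_Titan/H_Earth ≈ 2.821

H = RT/g for each body.
H_Titan = 296 × 92.6 / 1.35 = 20303 m.
H_Earth = 287 × 246 / 9.81 = 7196.9 m.
H_Titan/H_Earth = 20303/7196.9 = 2.8211.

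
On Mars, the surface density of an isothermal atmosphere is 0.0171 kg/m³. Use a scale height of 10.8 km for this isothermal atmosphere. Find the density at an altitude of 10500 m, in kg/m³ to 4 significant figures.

In an isothermal atmosphere, density decays like pressure: ρ = ρ₀ exp(−z/H).
z/H = 10500/10800 = 0.97222; exp(−0.97222) = 0.37824.
ρ = 0.0171 × 0.37824 = 0.0064679 kg/m³.

ρ ≈ 0.006468 kg/m³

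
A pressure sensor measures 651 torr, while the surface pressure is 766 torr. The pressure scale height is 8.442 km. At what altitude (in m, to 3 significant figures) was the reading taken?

z ≈ 1370 m

Invert the barometric formula: z = H ln(P₀/P).
P₀/P = 766/651 = 1.1767; ln(1.1767) = 0.16271.
z = 8442.0 × 0.16271 = 1373.6 m.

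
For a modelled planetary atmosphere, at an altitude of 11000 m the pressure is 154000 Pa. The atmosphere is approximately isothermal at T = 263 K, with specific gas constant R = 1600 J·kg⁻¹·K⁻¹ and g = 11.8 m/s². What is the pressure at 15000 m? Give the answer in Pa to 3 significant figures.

P ≈ 138000 Pa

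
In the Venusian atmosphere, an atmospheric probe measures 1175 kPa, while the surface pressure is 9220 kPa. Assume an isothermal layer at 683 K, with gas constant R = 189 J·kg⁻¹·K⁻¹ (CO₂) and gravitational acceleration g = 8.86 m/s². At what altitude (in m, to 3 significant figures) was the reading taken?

z ≈ 30000 m

Scale height: H = RT/g = 189 × 683 / 8.86 = 14570 m.
Invert the barometric formula: z = H ln(P₀/P).
P₀/P = 9220/1175 = 7.8468; ln(7.8468) = 2.0601.
z = 14570 × 2.0601 = 30016 m.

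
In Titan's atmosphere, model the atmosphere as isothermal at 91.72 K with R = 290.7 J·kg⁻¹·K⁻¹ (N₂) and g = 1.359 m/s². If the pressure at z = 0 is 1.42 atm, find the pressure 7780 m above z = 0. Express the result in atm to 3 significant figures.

P ≈ 0.955 atm

Scale height: H = RT/g = 290.7 × 91.72 / 1.359 = 19620 m.
Barometric formula: P = P₀ exp(−z/H).
z/H = 7780.0/19620 = 0.39653; exp(−0.39653) = 0.67265.
P = 1.42 × 0.67265 = 0.95516 atm.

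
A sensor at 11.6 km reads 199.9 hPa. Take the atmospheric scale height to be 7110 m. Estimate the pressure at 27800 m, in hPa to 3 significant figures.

Between two levels, P₂ = P₁ exp(−Δz/H) with Δz = z₂ − z₁.
Δz = 27800 − 11600 = 16200 m; Δz/H = 16200/7110.0 = 2.2785.
P₂ = 199.9 × exp(−2.2785) = 199.9 × 0.10244 = 20.478 hPa.

P ≈ 20.5 hPa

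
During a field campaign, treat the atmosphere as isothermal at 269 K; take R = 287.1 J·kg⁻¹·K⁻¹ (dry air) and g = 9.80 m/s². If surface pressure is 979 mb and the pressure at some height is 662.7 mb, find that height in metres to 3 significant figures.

z ≈ 3080 m

Scale height: H = RT/g = 287.1 × 269 / 9.80 = 7880.6 m.
Invert the barometric formula: z = H ln(P₀/P).
P₀/P = 979/662.7 = 1.4773; ln(1.4773) = 0.39022.
z = 7880.6 × 0.39022 = 3075.2 m.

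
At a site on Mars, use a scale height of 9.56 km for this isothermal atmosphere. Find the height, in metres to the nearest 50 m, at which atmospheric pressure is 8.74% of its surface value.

z ≈ 23300 m

Set P/P₀ = exp(−z/H) = 0.0874, so z = −H ln(0.0874).
−ln(0.0874) = 2.4373; z = 9560.0 × 2.4373 = 23301 m.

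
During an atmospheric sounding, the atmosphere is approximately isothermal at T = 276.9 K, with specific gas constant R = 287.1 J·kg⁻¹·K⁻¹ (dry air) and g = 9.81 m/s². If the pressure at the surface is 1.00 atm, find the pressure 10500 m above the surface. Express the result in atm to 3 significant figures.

P ≈ 0.274 atm

Scale height: H = RT/g = 287.1 × 276.9 / 9.81 = 8103.8 m.
Barometric formula: P = P₀ exp(−z/H).
z/H = 10500/8103.8 = 1.2957; exp(−1.2957) = 0.27371.
P = 1.00 × 0.27371 = 0.27371 atm.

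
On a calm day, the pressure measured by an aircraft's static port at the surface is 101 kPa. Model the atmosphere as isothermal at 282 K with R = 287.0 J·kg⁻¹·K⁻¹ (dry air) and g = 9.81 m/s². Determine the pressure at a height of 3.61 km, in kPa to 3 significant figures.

P ≈ 65.2 kPa

Scale height: H = RT/g = 287.0 × 282 / 9.81 = 8250.2 m.
Barometric formula: P = P₀ exp(−z/H).
z/H = 3610.0/8250.2 = 0.43757; exp(−0.43757) = 0.64560.
P = 101 × 0.64560 = 65.206 kPa.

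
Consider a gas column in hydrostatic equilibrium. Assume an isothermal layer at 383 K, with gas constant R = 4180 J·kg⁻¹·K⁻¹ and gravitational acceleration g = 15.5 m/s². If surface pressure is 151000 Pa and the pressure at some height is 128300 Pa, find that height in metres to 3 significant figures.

Scale height: H = RT/g = 4180 × 383 / 15.5 = 103290 m.
Invert the barometric formula: z = H ln(P₀/P).
P₀/P = 151000/128300 = 1.1769; ln(1.1769) = 0.16288.
z = 103290 × 0.16288 = 16824 m.

z ≈ 16800 m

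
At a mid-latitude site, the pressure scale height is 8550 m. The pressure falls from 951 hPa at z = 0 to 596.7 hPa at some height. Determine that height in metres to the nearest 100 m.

z ≈ 4000 m

Invert the barometric formula: z = H ln(P₀/P).
P₀/P = 951/596.7 = 1.5938; ln(1.5938) = 0.46612.
z = 8550.0 × 0.46612 = 3985.3 m.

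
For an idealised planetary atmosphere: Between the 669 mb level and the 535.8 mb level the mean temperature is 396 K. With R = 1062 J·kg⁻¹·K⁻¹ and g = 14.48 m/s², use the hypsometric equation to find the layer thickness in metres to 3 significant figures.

Hypsometric equation: Δz = (R T̄/g) ln(P₁/P₂).
R T̄/g = 1062 × 396 / 14.48 = 29044 m.
ln(669/535.8) = ln(1.2486) = 0.22202.
Δz = 29044 × 0.22202 = 6448.3 m.

Δz ≈ 6450 m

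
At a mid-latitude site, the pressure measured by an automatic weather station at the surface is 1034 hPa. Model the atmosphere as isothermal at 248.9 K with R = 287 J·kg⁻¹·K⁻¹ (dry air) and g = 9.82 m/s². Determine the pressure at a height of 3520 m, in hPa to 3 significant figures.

P ≈ 637 hPa

Scale height: H = RT/g = 287 × 248.9 / 9.82 = 7274.4 m.
Barometric formula: P = P₀ exp(−z/H).
z/H = 3520.0/7274.4 = 0.48389; exp(−0.48389) = 0.61638.
P = 1034 × 0.61638 = 637.34 hPa.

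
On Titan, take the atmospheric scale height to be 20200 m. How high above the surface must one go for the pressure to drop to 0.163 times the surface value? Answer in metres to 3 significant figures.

z ≈ 36600 m

Set P/P₀ = exp(−z/H) = 0.163, so z = −H ln(0.163).
−ln(0.163) = 1.8140; z = 20200 × 1.8140 = 36643 m.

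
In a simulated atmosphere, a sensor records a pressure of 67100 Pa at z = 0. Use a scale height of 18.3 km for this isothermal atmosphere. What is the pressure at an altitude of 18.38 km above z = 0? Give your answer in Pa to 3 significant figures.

P ≈ 24600 Pa

Barometric formula: P = P₀ exp(−z/H).
z/H = 18380/18300 = 1.0044; exp(−1.0044) = 0.36626.
P = 67100 × 0.36626 = 24576 Pa.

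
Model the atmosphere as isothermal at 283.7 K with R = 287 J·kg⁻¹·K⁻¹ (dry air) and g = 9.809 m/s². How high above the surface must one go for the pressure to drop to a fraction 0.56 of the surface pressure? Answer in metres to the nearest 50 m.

Scale height: H = RT/g = 287 × 283.7 / 9.809 = 8300.7 m.
Set P/P₀ = exp(−z/H) = 0.56, so z = −H ln(0.56).
−ln(0.56) = 0.57982; z = 8300.7 × 0.57982 = 4812.9 m.

z ≈ 4800 m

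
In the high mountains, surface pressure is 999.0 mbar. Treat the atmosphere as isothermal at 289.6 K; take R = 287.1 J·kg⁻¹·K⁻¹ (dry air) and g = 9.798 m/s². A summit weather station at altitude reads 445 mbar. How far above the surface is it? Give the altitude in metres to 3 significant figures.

Scale height: H = RT/g = 287.1 × 289.6 / 9.798 = 8485.8 m.
Invert the barometric formula: z = H ln(P₀/P).
P₀/P = 999.0/445 = 2.2449; ln(2.2449) = 0.80866.
z = 8485.8 × 0.80866 = 6862.1 m.

z ≈ 6860 m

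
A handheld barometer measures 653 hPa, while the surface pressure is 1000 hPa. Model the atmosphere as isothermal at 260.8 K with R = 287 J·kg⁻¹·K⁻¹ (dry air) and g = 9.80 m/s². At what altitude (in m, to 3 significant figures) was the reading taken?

z ≈ 3260 m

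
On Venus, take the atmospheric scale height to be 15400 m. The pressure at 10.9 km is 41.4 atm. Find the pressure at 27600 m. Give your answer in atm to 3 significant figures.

P ≈ 14.0 atm

Between two levels, P₂ = P₁ exp(−Δz/H) with Δz = z₂ − z₁.
Δz = 27600 − 10900 = 16700 m; Δz/H = 16700/15400 = 1.0844.
P₂ = 41.4 × exp(−1.0844) = 41.4 × 0.33810 = 13.997 atm.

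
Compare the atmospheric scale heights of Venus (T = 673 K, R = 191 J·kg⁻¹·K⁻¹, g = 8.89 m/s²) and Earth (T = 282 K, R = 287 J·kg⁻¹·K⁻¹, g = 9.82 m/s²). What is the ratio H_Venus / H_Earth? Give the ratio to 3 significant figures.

H_Venus/H_Earth ≈ 1.75

H = RT/g for each body.
H_Venus = 191 × 673 / 8.89 = 14459 m.
H_Earth = 287 × 282 / 9.82 = 8241.8 m.
H_Venus/H_Earth = 14459/8241.8 = 1.7543.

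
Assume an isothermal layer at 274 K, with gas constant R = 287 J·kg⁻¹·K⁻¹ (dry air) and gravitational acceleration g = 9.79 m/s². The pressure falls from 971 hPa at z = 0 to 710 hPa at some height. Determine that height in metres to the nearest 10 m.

z ≈ 2510 m

Scale height: H = RT/g = 287 × 274 / 9.79 = 8032.5 m.
Invert the barometric formula: z = H ln(P₀/P).
P₀/P = 971/710 = 1.3676; ln(1.3676) = 0.31306.
z = 8032.5 × 0.31306 = 2514.7 m.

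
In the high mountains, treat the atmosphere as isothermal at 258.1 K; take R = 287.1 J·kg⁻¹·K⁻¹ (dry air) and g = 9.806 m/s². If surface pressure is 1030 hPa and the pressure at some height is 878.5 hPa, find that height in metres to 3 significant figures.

z ≈ 1200 m

Scale height: H = RT/g = 287.1 × 258.1 / 9.806 = 7556.7 m.
Invert the barometric formula: z = H ln(P₀/P).
P₀/P = 1030/878.5 = 1.1725; ln(1.1725) = 0.15914.
z = 7556.7 × 0.15914 = 1202.6 m.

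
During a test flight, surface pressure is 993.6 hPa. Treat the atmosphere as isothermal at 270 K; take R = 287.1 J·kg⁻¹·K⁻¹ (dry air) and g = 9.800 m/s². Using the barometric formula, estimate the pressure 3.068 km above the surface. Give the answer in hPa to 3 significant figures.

Scale height: H = RT/g = 287.1 × 270 / 9.800 = 7909.9 m.
Barometric formula: P = P₀ exp(−z/H).
z/H = 3068.0/7909.9 = 0.38787; exp(−0.38787) = 0.67850.
P = 993.6 × 0.67850 = 674.16 hPa.

P ≈ 674 hPa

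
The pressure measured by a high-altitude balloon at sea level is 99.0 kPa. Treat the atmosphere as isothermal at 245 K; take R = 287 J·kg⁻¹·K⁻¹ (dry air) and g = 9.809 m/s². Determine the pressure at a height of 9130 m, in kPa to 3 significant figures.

Scale height: H = RT/g = 287 × 245 / 9.809 = 7168.4 m.
Barometric formula: P = P₀ exp(−z/H).
z/H = 9130.0/7168.4 = 1.2736; exp(−1.2736) = 0.27982.
P = 99.0 × 0.27982 = 27.702 kPa.

P ≈ 27.7 kPa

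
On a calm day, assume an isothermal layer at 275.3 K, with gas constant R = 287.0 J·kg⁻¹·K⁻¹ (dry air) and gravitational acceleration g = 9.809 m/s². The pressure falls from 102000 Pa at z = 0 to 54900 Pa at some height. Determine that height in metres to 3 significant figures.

Scale height: H = RT/g = 287.0 × 275.3 / 9.809 = 8055.0 m.
Invert the barometric formula: z = H ln(P₀/P).
P₀/P = 102000/54900 = 1.8579; ln(1.8579) = 0.61945.
z = 8055.0 × 0.61945 = 4989.7 m.

z ≈ 4990 m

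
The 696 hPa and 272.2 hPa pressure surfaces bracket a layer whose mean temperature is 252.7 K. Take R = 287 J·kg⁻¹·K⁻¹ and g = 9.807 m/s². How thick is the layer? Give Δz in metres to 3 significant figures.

Δz ≈ 6940 m

Hypsometric equation: Δz = (R T̄/g) ln(P₁/P₂).
R T̄/g = 287 × 252.7 / 9.807 = 7395.2 m.
ln(696/272.2) = ln(2.5569) = 0.93880.
Δz = 7395.2 × 0.93880 = 6942.6 m.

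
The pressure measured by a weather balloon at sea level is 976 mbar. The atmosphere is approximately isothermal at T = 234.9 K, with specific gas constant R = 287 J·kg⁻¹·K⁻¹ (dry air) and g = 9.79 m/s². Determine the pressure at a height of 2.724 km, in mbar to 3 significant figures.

P ≈ 657 mbar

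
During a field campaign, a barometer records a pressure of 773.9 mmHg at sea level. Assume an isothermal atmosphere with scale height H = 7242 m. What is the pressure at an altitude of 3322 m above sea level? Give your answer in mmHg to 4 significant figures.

P ≈ 489.2 mmHg

Barometric formula: P = P₀ exp(−z/H).
z/H = 3322.0/7242.0 = 0.45871; exp(−0.45871) = 0.63210.
P = 773.9 × 0.63210 = 489.18 mmHg.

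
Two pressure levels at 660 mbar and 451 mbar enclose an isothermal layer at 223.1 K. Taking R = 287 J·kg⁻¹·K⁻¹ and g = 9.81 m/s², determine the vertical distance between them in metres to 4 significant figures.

Hypsometric equation: Δz = (R T̄/g) ln(P₁/P₂).
R T̄/g = 287 × 223.1 / 9.81 = 6527.0 m.
ln(660/451) = ln(1.4634) = 0.38076.
Δz = 6527.0 × 0.38076 = 2485.2 m.

Δz ≈ 2485 m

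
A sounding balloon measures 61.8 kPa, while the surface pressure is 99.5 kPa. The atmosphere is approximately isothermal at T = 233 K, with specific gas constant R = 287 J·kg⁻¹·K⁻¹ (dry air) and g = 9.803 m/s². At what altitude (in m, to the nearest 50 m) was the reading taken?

z ≈ 3250 m

Scale height: H = RT/g = 287 × 233 / 9.803 = 6821.5 m.
Invert the barometric formula: z = H ln(P₀/P).
P₀/P = 99.5/61.8 = 1.6100; ln(1.6100) = 0.47623.
z = 6821.5 × 0.47623 = 3248.6 m.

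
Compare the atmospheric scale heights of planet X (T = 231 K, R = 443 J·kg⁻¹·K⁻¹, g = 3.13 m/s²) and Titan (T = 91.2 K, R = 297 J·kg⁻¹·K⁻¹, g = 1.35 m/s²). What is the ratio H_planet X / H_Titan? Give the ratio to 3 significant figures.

H = RT/g for each body.
H_planet X = 443 × 231 / 3.13 = 32694 m.
H_Titan = 297 × 91.2 / 1.35 = 20064 m.
H_planet X/H_Titan = 32694/20064 = 1.6295.

H_planet X/H_Titan ≈ 1.63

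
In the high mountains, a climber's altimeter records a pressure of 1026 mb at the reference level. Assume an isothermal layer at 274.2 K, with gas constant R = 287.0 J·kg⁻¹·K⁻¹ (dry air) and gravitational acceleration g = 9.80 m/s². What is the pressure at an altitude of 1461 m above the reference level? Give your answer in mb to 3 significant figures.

P ≈ 855 mb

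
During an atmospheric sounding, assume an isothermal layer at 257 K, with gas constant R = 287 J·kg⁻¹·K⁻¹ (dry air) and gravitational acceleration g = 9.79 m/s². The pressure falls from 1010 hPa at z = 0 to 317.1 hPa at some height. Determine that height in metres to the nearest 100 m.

Scale height: H = RT/g = 287 × 257 / 9.79 = 7534.1 m.
Invert the barometric formula: z = H ln(P₀/P).
P₀/P = 1010/317.1 = 3.1851; ln(3.1851) = 1.1585.
z = 7534.1 × 1.1585 = 8728.3 m.

z ≈ 8700 m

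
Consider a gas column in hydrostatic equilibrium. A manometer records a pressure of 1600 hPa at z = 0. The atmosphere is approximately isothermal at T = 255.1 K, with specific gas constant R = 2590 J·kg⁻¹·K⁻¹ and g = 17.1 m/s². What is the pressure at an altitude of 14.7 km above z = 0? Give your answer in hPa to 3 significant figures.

Scale height: H = RT/g = 2590 × 255.1 / 17.1 = 38638 m.
Barometric formula: P = P₀ exp(−z/H).
z/H = 14700/38638 = 0.38045; exp(−0.38045) = 0.68355.
P = 1600 × 0.68355 = 1093.7 hPa.

P ≈ 1090 hPa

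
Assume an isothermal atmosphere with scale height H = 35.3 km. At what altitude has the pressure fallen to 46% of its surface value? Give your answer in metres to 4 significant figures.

Set P/P₀ = exp(−z/H) = 0.46, so z = −H ln(0.46).
−ln(0.46) = 0.77653; z = 35300 × 0.77653 = 27412 m.

z ≈ 27410 m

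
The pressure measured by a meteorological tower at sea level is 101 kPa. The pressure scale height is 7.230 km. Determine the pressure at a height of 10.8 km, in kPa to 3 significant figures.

P ≈ 22.7 kPa

Barometric formula: P = P₀ exp(−z/H).
z/H = 10800/7230.0 = 1.4938; exp(−1.4938) = 0.22452.
P = 101 × 0.22452 = 22.677 kPa.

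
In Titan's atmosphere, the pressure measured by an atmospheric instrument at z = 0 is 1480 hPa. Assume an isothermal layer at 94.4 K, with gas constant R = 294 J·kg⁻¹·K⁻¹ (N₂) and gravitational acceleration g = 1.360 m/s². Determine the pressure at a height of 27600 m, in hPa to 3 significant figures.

P ≈ 383 hPa

Scale height: H = RT/g = 294 × 94.4 / 1.360 = 20407 m.
Barometric formula: P = P₀ exp(−z/H).
z/H = 27600/20407 = 1.3525; exp(−1.3525) = 0.25859.
P = 1480 × 0.25859 = 382.71 hPa.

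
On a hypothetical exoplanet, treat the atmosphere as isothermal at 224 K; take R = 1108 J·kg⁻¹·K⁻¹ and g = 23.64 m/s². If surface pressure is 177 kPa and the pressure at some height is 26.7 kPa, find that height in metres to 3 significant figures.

z ≈ 19900 m

Scale height: H = RT/g = 1108 × 224 / 23.64 = 10499 m.
Invert the barometric formula: z = H ln(P₀/P).
P₀/P = 177/26.7 = 6.6292; ln(6.6292) = 1.8915.
z = 10499 × 1.8915 = 19859 m.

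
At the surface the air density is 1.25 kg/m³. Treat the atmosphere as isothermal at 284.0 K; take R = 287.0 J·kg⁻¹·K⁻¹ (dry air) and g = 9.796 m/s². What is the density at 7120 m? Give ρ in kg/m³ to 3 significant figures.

Scale height: H = RT/g = 287.0 × 284.0 / 9.796 = 8320.5 m.
In an isothermal atmosphere, density decays like pressure: ρ = ρ₀ exp(−z/H).
z/H = 7120.0/8320.5 = 0.85572; exp(−0.85572) = 0.42498.
ρ = 1.25 × 0.42498 = 0.53123 kg/m³.

ρ ≈ 0.531 kg/m³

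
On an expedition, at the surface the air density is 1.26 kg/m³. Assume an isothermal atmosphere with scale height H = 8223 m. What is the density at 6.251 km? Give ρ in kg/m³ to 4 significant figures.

ρ ≈ 0.5892 kg/m³

In an isothermal atmosphere, density decays like pressure: ρ = ρ₀ exp(−z/H).
z/H = 6251.0/8223.0 = 0.76018; exp(−0.76018) = 0.46758.
ρ = 1.26 × 0.46758 = 0.58915 kg/m³.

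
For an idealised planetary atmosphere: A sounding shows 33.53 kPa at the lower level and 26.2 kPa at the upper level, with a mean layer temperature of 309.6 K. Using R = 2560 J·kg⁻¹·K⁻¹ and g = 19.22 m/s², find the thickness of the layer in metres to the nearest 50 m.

Hypsometric equation: Δz = (R T̄/g) ln(P₁/P₂).
R T̄/g = 2560 × 309.6 / 19.22 = 41237 m.
ln(33.53/26.2) = ln(1.2798) = 0.24670.
Δz = 41237 × 0.24670 = 10173 m.

Δz ≈ 10150 m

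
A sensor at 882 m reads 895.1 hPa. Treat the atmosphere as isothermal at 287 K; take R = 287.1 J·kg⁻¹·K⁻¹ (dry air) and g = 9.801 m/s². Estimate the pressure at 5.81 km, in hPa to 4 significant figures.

P ≈ 498.1 hPa

Scale height: H = RT/g = 287.1 × 287 / 9.801 = 8407.1 m.
Between two levels, P₂ = P₁ exp(−Δz/H) with Δz = z₂ − z₁.
Δz = 5810.0 − 882.00 = 4928.0 m; Δz/H = 4928.0/8407.1 = 0.58617.
P₂ = 895.1 × exp(−0.58617) = 895.1 × 0.55645 = 498.08 hPa.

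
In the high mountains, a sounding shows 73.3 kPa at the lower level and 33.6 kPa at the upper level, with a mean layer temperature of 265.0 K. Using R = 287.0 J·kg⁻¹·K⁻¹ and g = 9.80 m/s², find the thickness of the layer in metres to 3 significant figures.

Hypsometric equation: Δz = (R T̄/g) ln(P₁/P₂).
R T̄/g = 287.0 × 265.0 / 9.80 = 7760.7 m.
ln(73.3/33.6) = ln(2.1815) = 0.78001.
Δz = 7760.7 × 0.78001 = 6053.4 m.

Δz ≈ 6050 m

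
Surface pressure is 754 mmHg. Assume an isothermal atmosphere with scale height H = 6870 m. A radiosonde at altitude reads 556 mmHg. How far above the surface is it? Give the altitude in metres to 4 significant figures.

z ≈ 2093 m

Invert the barometric formula: z = H ln(P₀/P).
P₀/P = 754/556 = 1.3561; ln(1.3561) = 0.30461.
z = 6870.0 × 0.30461 = 2092.7 m.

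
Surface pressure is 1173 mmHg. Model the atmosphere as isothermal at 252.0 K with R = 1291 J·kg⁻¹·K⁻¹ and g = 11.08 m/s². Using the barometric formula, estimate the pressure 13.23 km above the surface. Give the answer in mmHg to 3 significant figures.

Scale height: H = RT/g = 1291 × 252.0 / 11.08 = 29362 m.
Barometric formula: P = P₀ exp(−z/H).
z/H = 13230/29362 = 0.45058; exp(−0.45058) = 0.63726.
P = 1173 × 0.63726 = 747.51 mmHg.

P ≈ 748 mmHg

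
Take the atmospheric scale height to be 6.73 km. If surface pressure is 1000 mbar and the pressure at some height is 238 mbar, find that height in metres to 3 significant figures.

z ≈ 9660 m

Invert the barometric formula: z = H ln(P₀/P).
P₀/P = 1000/238 = 4.2017; ln(4.2017) = 1.4355.
z = 6730.0 × 1.4355 = 9660.9 m.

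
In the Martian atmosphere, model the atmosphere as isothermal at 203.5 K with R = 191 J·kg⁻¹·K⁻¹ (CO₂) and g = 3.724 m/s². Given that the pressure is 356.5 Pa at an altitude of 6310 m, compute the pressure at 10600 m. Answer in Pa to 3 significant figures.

P ≈ 236 Pa

Scale height: H = RT/g = 191 × 203.5 / 3.724 = 10437 m.
Between two levels, P₂ = P₁ exp(−Δz/H) with Δz = z₂ − z₁.
Δz = 10600 − 6310.0 = 4290.0 m; Δz/H = 4290.0/10437 = 0.41104.
P₂ = 356.5 × exp(−0.41104) = 356.5 × 0.66296 = 236.35 Pa.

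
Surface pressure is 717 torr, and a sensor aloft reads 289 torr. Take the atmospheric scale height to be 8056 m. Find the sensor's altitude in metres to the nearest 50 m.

Invert the barometric formula: z = H ln(P₀/P).
P₀/P = 717/289 = 2.4810; ln(2.4810) = 0.90866.
z = 8056.0 × 0.90866 = 7320.2 m.

z ≈ 7300 m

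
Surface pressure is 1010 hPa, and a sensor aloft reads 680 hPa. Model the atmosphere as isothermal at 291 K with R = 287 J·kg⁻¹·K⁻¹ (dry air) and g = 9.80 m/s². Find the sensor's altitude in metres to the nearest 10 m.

Scale height: H = RT/g = 287 × 291 / 9.80 = 8522.1 m.
Invert the barometric formula: z = H ln(P₀/P).
P₀/P = 1010/680 = 1.4853; ln(1.4853) = 0.39562.
z = 8522.1 × 0.39562 = 3371.5 m.

z ≈ 3370 m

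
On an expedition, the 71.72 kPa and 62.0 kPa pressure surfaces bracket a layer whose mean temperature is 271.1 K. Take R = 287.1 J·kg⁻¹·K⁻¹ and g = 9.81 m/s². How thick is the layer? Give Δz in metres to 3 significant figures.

Δz ≈ 1160 m

Hypsometric equation: Δz = (R T̄/g) ln(P₁/P₂).
R T̄/g = 287.1 × 271.1 / 9.81 = 7934.0 m.
ln(71.72/62.0) = ln(1.1568) = 0.14566.
Δz = 7934.0 × 0.14566 = 1155.7 m.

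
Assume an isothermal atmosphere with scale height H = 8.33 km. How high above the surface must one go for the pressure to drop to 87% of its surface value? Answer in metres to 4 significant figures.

z ≈ 1160 m

Set P/P₀ = exp(−z/H) = 0.87, so z = −H ln(0.87).
−ln(0.87) = 0.13926; z = 8330.0 × 0.13926 = 1160.0 m.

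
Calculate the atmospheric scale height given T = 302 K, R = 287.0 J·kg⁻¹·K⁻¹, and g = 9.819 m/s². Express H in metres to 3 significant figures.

H ≈ 8830 m

The scale height of an isothermal atmosphere is H = RT/g.
H = 287.0 × 302 / 9.819 = 86674/9.819 = 8827.2 m.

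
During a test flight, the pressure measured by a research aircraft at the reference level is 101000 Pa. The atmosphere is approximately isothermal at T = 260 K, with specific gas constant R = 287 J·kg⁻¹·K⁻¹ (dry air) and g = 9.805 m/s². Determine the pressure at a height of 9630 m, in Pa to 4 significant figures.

Scale height: H = RT/g = 287 × 260 / 9.805 = 7610.4 m.
Barometric formula: P = P₀ exp(−z/H).
z/H = 9630.0/7610.4 = 1.2654; exp(−1.2654) = 0.28213.
P = 101000 × 0.28213 = 28495 Pa.

P ≈ 28500 Pa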